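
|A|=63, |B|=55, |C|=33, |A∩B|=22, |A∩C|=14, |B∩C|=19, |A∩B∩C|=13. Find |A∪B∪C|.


|A∪B∪C| = 63+55+33-22-14-19+13 = 109

|A∪B∪C| = 109


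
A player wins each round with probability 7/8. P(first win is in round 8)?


Geometric: P(X=8) = (1-p)^(k-1)×p = (1/8)^7×7/8 = 7/16777216

P(X=8) = 7/16777216 ≈ 0.00%


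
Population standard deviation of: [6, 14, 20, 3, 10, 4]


Mean = 57/6 = 19/2
  (6-19/2)²=49/4
  (14-19/2)²=81/4
  (20-19/2)²=441/4
  (3-19/2)²=169/4
  (10-19/2)²=1/4
  (4-19/2)²=121/4
Σ(x-μ)² = 431/2
σ² = (431/2)/6 = 431/12

σ = √(431/12) ≈ 5.9931


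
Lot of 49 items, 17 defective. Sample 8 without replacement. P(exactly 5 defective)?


Hypergeometric: C(17,5)×C(32,3)/C(49,8)
= 6188×4960/450978066 = 2192320/32212719

P(X=5) = 2192320/32212719 ≈ 6.81%


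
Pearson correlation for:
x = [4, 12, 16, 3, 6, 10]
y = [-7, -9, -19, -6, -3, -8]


n=6, Σx=51, Σy=-52, Σxy=-556, Σx²=561, Σy²=600
r = (6×(-556) - 51×(-52))/√((6×561 - 51²)(6×600 - (-52)²))
= -684/√(765×896) = -684/√685440 ≈ -684/827.9130 ≈ -0.8262

r ≈ -0.8262


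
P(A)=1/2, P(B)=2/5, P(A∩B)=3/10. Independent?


P(A)×P(B) = 1/5
P(A∩B) = 3/10
Not equal → NOT independent

No, not independent


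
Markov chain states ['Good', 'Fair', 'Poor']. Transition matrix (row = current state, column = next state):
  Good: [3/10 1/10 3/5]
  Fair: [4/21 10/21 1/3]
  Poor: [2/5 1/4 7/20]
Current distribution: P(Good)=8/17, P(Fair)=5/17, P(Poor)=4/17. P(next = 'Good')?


P(next=Good) = Σᵢ P(now=i)×P(i→Good)
= 8/17×3/10 + 5/17×4/21 + 4/17×2/5
= 12/85 + 20/357 + 8/85 = 104/357

P = 104/357 ≈ 0.2913


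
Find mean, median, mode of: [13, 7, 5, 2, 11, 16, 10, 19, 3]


Sorted: [2, 3, 5, 7, 10, 11, 13, 16, 19]
Mean = 86/9
Median = 10
Freq: {13: 1, 7: 1, 5: 1, 2: 1, 11: 1, 16: 1, 10: 1, 19: 1, 3: 1}
Mode: No mode

Mean=86/9, Median=10, Mode=No mode


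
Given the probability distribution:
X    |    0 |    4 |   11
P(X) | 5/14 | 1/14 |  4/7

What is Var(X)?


E[X] = 46/7
E[X²] = 492/7
Var(X) = E[X²] - (E[X])² = 492/7 - 2116/49 = 1328/49

Var(X) = 1328/49 ≈ 27.1020


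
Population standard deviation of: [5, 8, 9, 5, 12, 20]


Mean = 59/6
  (5-59/6)²=841/36
  (8-59/6)²=121/36
  (9-59/6)²=25/36
  (5-59/6)²=841/36
  (12-59/6)²=169/36
  (20-59/6)²=3721/36
Σ(x-μ)² = 953/6
σ² = (953/6)/6 = 953/36

σ = √(953/36) ≈ 5.1451


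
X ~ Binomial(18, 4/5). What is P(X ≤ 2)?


P(X ≤ 2) = Σ P(X=i) for i=0..2
P(X=0) = 1/3814697265625
P(X=1) = 72/3814697265625
P(X=2) = 2448/3814697265625
Sum = 2521/3814697265625

P(X ≤ 2) = 2521/3814697265625 ≈ 0.00%


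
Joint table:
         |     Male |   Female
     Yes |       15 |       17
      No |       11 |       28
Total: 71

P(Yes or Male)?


P(Yes∨Male) = P(Yes) + P(Male) - P(Yes∧Male)
= (32 + 26 - 15)/71 = 43/71

P = 43/71 ≈ 60.56%


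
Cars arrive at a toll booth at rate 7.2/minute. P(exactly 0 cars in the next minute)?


Poisson(λ=7.2): P(X=0) = e^(-λ)×λ^k/k!
= e^(-7.2) × 7.2^0 / 0!
≈ 0.0007465858084 × 1 / 1 ≈ 0.000747

P(X=0) ≈ 0.000747 ≈ 0.07%


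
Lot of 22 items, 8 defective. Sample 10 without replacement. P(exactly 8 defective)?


Hypergeometric: C(8,8)×C(14,2)/C(22,10)
= 1×91/646646 = 1/7106

P(X=8) = 1/7106 ≈ 0.01%


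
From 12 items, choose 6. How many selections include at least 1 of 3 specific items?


Complement: C(12,6) - C(9,6) = 924 - 84 = 840

840


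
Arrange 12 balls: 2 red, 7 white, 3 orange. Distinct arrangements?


12!/(2!×7!×3!) = 7920

7920


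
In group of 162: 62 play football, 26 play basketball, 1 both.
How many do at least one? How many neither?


|A∪B| = 62+26-1 = 87
Neither = 162-87 = 75

At least one: 87; Neither: 75


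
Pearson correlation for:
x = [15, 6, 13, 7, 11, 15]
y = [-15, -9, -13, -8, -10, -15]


n=6, Σx=67, Σy=-70, Σxy=-839, Σx²=825, Σy²=864
r = (6×(-839) - 67×(-70))/√((6×825 - 67²)(6×864 - (-70)²))
= -344/√(461×284) = -344/√130924 ≈ -344/361.8342 ≈ -0.9507

r ≈ -0.9507


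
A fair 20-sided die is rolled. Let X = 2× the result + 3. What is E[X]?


E[die] = (1+20)/2 = 21/2
E[X] = 2×21/2 + 3 = 24

E[X] = 24


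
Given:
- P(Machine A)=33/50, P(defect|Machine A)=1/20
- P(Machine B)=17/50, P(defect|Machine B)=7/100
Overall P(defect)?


P(B) = Σ P(B|Aᵢ)×P(Aᵢ)
  1/20×33/50 = 33/1000
  7/100×17/50 = 119/5000
Sum = 71/1250

P(defect) = 71/1250 ≈ 5.68%


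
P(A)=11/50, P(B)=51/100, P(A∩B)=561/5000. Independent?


P(A)×P(B) = 561/5000
P(A∩B) = 561/5000
Equal ✓ → Independent

Yes, independent


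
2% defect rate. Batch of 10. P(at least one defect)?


P(all good) = (49/50)^10 = 79792266297612001/97656250000000000
P(≥1 defect) = 17863983702387999/97656250000000000

P = 17863983702387999/97656250000000000 ≈ 18.29%


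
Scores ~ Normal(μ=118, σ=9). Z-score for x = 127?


z = (x - μ)/σ = (127 - 118)/9 = 1.0

z = 1.0


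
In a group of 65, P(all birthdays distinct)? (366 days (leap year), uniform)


P(all different) = Π(366-i)/366 for i=0..64
= (366/366)×(365/366)×...×(302/366)
= 0.002358

P ≈ 0.0024 ≈ 0.24%


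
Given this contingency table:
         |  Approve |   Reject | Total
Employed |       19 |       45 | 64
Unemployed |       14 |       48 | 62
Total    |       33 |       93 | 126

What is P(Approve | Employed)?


P(Approve | Employed) = 19/(19+45) = 19/64

P(Approve|Employed) = 19/64 ≈ 29.69%


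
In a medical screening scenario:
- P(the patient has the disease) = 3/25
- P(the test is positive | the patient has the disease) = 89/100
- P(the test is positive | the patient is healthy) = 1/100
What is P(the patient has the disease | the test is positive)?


Using Bayes' theorem:
P(A|B) = P(B|A)·P(A) / P(B)

P(the test is positive) = 89/100 × 3/25 + 1/100 × 22/25
= 267/2500 + 11/1250 = 289/2500

P(the patient has the disease|the test is positive) = (267/2500) / (289/2500) = 267/289

P(the patient has the disease|the test is positive) = 267/289 ≈ 92.39%


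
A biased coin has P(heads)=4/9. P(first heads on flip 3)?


Geometric: P(X=3) = (1-p)^(k-1)×p = (5/9)^2×4/9 = 100/729

P(X=3) = 100/729 ≈ 13.72%


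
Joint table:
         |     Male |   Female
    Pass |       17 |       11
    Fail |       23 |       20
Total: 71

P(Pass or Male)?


P(Pass∨Male) = P(Pass) + P(Male) - P(Pass∧Male)
= (28 + 40 - 17)/71 = 51/71

P = 51/71 ≈ 71.83%


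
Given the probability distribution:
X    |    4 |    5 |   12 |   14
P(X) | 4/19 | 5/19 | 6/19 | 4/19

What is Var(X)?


E[X] = 169/19
E[X²] = 1837/19
Var(X) = E[X²] - (E[X])² = 1837/19 - 28561/361 = 6342/361

Var(X) = 6342/361 ≈ 17.5679


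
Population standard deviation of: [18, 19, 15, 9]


Mean = 61/4
  (18-61/4)²=121/16
  (19-61/4)²=225/16
  (15-61/4)²=1/16
  (9-61/4)²=625/16
Σ(x-μ)² = 243/4
σ² = (243/4)/4 = 243/16

σ = √(243/16) ≈ 3.8971


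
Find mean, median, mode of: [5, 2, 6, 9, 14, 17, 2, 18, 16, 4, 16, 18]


Sorted: [2, 2, 4, 5, 6, 9, 14, 16, 16, 17, 18, 18]
Mean = 127/12
Median = 23/2
Freq: {5: 1, 2: 2, 6: 1, 9: 1, 14: 1, 17: 1, 18: 2, 16: 2, 4: 1}
Mode: [2, 16, 18]

Mean=127/12, Median=23/2, Mode=[2, 16, 18]


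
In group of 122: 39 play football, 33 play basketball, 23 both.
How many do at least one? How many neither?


|A∪B| = 39+33-23 = 49
Neither = 122-49 = 73

At least one: 49; Neither: 73


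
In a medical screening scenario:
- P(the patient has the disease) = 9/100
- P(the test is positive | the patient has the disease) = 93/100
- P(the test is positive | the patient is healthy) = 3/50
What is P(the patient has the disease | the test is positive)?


Using Bayes' theorem:
P(A|B) = P(B|A)·P(A) / P(B)

P(the test is positive) = 93/100 × 9/100 + 3/50 × 91/100
= 837/10000 + 273/5000 = 1383/10000

P(the patient has the disease|the test is positive) = (837/10000) / (1383/10000) = 279/461

P(the patient has the disease|the test is positive) = 279/461 ≈ 60.52%


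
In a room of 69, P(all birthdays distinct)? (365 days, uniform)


P(all different) = Π(365-i)/365 for i=0..68
= (365/365)×(364/365)×...×(297/365)
= 0.001036

P ≈ 0.0010 ≈ 0.10%


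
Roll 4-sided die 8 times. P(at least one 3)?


P(no 3)^8 = (3/4)^8 = 6561/65536
P(≥1) = 1 - 6561/65536 = 58975/65536

P = 58975/65536 ≈ 89.99%


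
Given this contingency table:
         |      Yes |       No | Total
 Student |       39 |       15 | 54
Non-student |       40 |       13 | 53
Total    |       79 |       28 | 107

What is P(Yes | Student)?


P(Yes | Student) = 39/(39+15) = 39/54 = 13/18

P(Yes|Student) = 13/18 ≈ 72.22%


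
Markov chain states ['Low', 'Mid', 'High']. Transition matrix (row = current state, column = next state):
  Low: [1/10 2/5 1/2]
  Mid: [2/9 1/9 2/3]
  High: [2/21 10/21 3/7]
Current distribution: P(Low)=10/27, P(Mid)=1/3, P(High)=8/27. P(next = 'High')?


P(next=High) = Σᵢ P(now=i)×P(i→High)
= 10/27×1/2 + 1/3×2/3 + 8/27×3/7
= 5/27 + 2/9 + 8/63 = 101/189

P = 101/189 ≈ 0.5344


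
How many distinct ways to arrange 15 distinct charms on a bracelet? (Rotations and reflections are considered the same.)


Free circular arrangements: rotations and reflections both identified.
(n-1)!/2 = 14!/2 = 87178291200/2 = 43589145600

43589145600


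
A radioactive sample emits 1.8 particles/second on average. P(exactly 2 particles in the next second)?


Poisson(λ=1.8): P(X=2) = e^(-λ)×λ^k/k!
= e^(-1.8) × 1.8^2 / 2!
≈ 0.1652988882 × 3.24 / 2 ≈ 0.267784

P(X=2) ≈ 0.267784 ≈ 26.78%


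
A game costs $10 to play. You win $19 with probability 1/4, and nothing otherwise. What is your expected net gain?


E[gain] = (19-10)×1/4 + (-10)×3/4
= 9/4 - 15/2 = -21/4

Expected net gain = $-21/4 ≈ $-5.25


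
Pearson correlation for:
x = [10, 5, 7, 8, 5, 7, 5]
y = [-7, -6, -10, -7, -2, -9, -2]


n=7, Σx=47, Σy=-43, Σxy=-309, Σx²=337, Σy²=323
r = (7×(-309) - 47×(-43))/√((7×337 - 47²)(7×323 - (-43)²))
= -142/√(150×412) = -142/√61800 ≈ -142/248.5961 ≈ -0.5712

r ≈ -0.5712


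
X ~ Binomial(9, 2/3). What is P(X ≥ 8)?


P(X ≥ 8) = Σ P(X=i) for i=8..9
P(X=8) = 256/2187
P(X=9) = 512/19683
Sum = 2816/19683

P(X ≥ 8) = 2816/19683 ≈ 14.31%


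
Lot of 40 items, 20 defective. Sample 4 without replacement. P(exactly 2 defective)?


Hypergeometric: C(20,2)×C(20,2)/C(40,4)
= 190×190/91390 = 190/481

P(X=2) = 190/481 ≈ 39.50%


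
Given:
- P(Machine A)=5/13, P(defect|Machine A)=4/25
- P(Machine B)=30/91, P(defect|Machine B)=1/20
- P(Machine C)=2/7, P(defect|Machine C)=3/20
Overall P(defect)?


P(B) = Σ P(B|Aᵢ)×P(Aᵢ)
  4/25×5/13 = 4/65
  1/20×30/91 = 3/182
  3/20×2/7 = 3/70
Sum = 11/91

P(defect) = 11/91 ≈ 12.09%


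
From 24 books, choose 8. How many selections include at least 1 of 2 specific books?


Complement: C(24,8) - C(22,8) = 735471 - 319770 = 415701

415701


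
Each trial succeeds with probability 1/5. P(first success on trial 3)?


Geometric: P(X=3) = (1-p)^(k-1)×p = (4/5)^2×1/5 = 16/125

P(X=3) = 16/125 ≈ 12.80%


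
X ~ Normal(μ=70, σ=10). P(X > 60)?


z = (60-70)/10 = -1.0
P(X > 60) = 1 - P(Z ≤ -1.0) = 1 - 0.1587 = 0.8413

P(X > 60) ≈ 0.8413


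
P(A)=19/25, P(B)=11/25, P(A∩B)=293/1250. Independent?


P(A)×P(B) = 209/625
P(A∩B) = 293/1250
Not equal → NOT independent

No, not independent


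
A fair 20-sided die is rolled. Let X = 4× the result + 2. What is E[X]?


E[die] = (1+20)/2 = 21/2
E[X] = 4×21/2 + 2 = 44

E[X] = 44


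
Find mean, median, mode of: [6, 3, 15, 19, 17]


Sorted: [3, 6, 15, 17, 19]
Mean = 60/5 = 12
Median = 15
Freq: {6: 1, 3: 1, 15: 1, 19: 1, 17: 1}
Mode: No mode

Mean=12, Median=15, Mode=No mode


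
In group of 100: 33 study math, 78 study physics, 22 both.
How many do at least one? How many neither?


|A∪B| = 33+78-22 = 89
Neither = 100-89 = 11

At least one: 89; Neither: 11


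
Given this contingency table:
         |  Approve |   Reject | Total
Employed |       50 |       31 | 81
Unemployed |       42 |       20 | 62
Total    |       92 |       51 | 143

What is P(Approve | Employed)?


P(Approve | Employed) = 50/(50+31) = 50/81

P(Approve|Employed) = 50/81 ≈ 61.73%


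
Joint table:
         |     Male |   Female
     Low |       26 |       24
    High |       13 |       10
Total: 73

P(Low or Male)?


P(Low∨Male) = P(Low) + P(Male) - P(Low∧Male)
= (50 + 39 - 26)/73 = 63/73

P = 63/73 ≈ 86.30%


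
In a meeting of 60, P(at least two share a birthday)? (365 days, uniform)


P(all different) = Π(365-i)/365 for i=0..59
= 0.005877
P(match) = 1 - 0.005877 = 0.994123

P ≈ 0.9941 ≈ 99.41%


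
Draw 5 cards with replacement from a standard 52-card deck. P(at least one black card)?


P(not a black card) = 26/52 = 1/2
P(none in 5 draws) = (1/2)^5 = 1/32
P(≥1 black card) = 1 - 1/32 = 31/32

P = 31/32 ≈ 96.88%


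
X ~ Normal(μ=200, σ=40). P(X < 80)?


z = (80-200)/40 = -3.0
P(Z < -3.0) = 0.0013

P(X < 80) ≈ 0.0013


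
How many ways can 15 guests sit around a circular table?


Circular arrangements of 15 distinct objects: fix one position to break rotational symmetry.
(n-1)! = 14! = 87178291200

87178291200


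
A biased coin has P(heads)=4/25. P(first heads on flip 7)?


Geometric: P(X=7) = (1-p)^(k-1)×p = (21/25)^6×4/25 = 343064484/6103515625

P(X=7) = 343064484/6103515625 ≈ 5.62%


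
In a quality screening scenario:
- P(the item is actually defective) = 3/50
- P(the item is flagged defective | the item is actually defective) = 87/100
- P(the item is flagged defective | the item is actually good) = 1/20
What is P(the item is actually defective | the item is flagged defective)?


Using Bayes' theorem:
P(A|B) = P(B|A)·P(A) / P(B)

P(the item is flagged defective) = 87/100 × 3/50 + 1/20 × 47/50
= 261/5000 + 47/1000 = 62/625

P(the item is actually defective|the item is flagged defective) = (261/5000) / (62/625) = 261/496

P(the item is actually defective|the item is flagged defective) = 261/496 ≈ 52.62%


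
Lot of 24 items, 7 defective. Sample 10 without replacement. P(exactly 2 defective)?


Hypergeometric: C(7,2)×C(17,8)/C(24,10)
= 21×24310/1961256 = 455/1748

P(X=2) = 455/1748 ≈ 26.03%


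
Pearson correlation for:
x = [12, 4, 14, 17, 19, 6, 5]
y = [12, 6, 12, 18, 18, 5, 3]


n=7, Σx=77, Σy=74, Σxy=1029, Σx²=1067, Σy²=1006
r = (7×1029 - 77×74)/√((7×1067 - 77²)(7×1006 - 74²))
= 1505/√(1540×1566) = 1505/√2411640 ≈ 1505/1552.9456 ≈ 0.9691

r ≈ 0.9691


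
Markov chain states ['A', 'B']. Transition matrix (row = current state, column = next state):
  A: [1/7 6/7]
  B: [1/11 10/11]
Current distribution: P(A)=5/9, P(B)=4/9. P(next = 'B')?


P(next=B) = Σᵢ P(now=i)×P(i→B)
= 5/9×6/7 + 4/9×10/11
= 10/21 + 40/99 = 610/693

P = 610/693 ≈ 0.8802


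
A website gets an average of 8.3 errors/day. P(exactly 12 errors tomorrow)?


Poisson(λ=8.3): P(X=12) = e^(-λ)×λ^k/k!
= e^(-8.3) × 8.3^12 / 12!
≈ 0.0002485168271 × 106890007739 / 479001600 ≈ 0.055457

P(X=12) ≈ 0.055457 ≈ 5.55%


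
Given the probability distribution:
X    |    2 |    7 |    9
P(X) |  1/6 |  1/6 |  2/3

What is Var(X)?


E[X] = 15/2
E[X²] = 377/6
Var(X) = E[X²] - (E[X])² = 377/6 - 225/4 = 79/12

Var(X) = 79/12 ≈ 6.5833


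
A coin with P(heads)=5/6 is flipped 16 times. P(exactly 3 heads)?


Binomial: P(X=3) = C(16,3)×p^3×(1-p)^13
= 560 × 125/216 × 1/13060694016 = 4375/176319369216

P(X=3) = 4375/176319369216 ≈ 0.00%


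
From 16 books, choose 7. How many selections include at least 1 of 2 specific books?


Complement: C(16,7) - C(14,7) = 11440 - 3432 = 8008

8008


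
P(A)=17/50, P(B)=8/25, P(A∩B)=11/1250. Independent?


P(A)×P(B) = 68/625
P(A∩B) = 11/1250
Not equal → NOT independent

No, not independent


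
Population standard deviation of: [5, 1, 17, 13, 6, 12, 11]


Mean = 65/7
  (5-65/7)²=900/49
  (1-65/7)²=3364/49
  (17-65/7)²=2916/49
  (13-65/7)²=676/49
  (6-65/7)²=529/49
  (12-65/7)²=361/49
  (11-65/7)²=144/49
Σ(x-μ)² = 1270/7
σ² = (1270/7)/7 = 1270/49

σ = √(1270/49) ≈ 5.0910


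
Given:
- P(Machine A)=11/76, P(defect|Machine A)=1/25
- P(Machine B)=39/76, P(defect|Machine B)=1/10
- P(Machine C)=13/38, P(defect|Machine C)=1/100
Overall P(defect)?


P(B) = Σ P(B|Aᵢ)×P(Aᵢ)
  1/25×11/76 = 11/1900
  1/10×39/76 = 39/760
  1/100×13/38 = 13/3800
Sum = 23/380

P(defect) = 23/380 ≈ 6.05%


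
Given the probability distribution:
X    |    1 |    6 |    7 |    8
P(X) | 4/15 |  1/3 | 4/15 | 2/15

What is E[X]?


E[X] = Σ x·P(X=x)
= (1)×(4/15) + (6)×(1/3) + (7)×(4/15) + (8)×(2/15)
= 26/5

E[X] = 26/5


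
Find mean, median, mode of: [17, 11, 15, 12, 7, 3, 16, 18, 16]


Sorted: [3, 7, 11, 12, 15, 16, 16, 17, 18]
Mean = 115/9
Median = 15
Freq: {17: 1, 11: 1, 15: 1, 12: 1, 7: 1, 3: 1, 16: 2, 18: 1}
Mode: [16]

Mean=115/9, Median=15, Mode=16


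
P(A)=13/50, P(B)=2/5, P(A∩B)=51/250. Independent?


P(A)×P(B) = 13/125
P(A∩B) = 51/250
Not equal → NOT independent

No, not independent


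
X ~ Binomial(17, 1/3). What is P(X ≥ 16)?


P(X ≥ 16) = Σ P(X=i) for i=16..17
P(X=16) = 34/129140163
P(X=17) = 1/129140163
Sum = 35/129140163

P(X ≥ 16) = 35/129140163 ≈ 0.00%


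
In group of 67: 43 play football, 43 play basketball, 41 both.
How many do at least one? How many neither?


|A∪B| = 43+43-41 = 45
Neither = 67-45 = 22

At least one: 45; Neither: 22


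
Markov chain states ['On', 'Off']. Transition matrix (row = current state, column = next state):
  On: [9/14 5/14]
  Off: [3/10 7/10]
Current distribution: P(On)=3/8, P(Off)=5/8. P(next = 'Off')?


P(next=Off) = Σᵢ P(now=i)×P(i→Off)
= 3/8×5/14 + 5/8×7/10
= 15/112 + 7/16 = 4/7

P = 4/7 ≈ 0.5714


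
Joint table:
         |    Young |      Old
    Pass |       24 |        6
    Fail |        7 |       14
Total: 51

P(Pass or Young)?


P(Pass∨Young) = P(Pass) + P(Young) - P(Pass∧Young)
= (30 + 31 - 24)/51 = 37/51

P = 37/51 ≈ 72.55%


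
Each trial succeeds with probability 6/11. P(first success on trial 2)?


Geometric: P(X=2) = (1-p)^(k-1)×p = (5/11)^1×6/11 = 30/121

P(X=2) = 30/121 ≈ 24.79%


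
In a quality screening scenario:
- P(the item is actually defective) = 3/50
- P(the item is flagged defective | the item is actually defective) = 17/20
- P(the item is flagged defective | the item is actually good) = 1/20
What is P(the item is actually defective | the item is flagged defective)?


Using Bayes' theorem:
P(A|B) = P(B|A)·P(A) / P(B)

P(the item is flagged defective) = 17/20 × 3/50 + 1/20 × 47/50
= 51/1000 + 47/1000 = 49/500

P(the item is actually defective|the item is flagged defective) = (51/1000) / (49/500) = 51/98

P(the item is actually defective|the item is flagged defective) = 51/98 ≈ 52.04%


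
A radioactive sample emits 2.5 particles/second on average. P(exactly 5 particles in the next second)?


Poisson(λ=2.5): P(X=5) = e^(-λ)×λ^k/k!
= e^(-2.5) × 2.5^5 / 5!
≈ 0.08208499862 × 97.65625 / 120 ≈ 0.066801

P(X=5) ≈ 0.066801 ≈ 6.68%


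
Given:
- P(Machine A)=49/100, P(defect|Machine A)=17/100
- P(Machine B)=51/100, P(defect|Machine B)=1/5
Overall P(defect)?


P(B) = Σ P(B|Aᵢ)×P(Aᵢ)
  17/100×49/100 = 833/10000
  1/5×51/100 = 51/500
Sum = 1853/10000

P(defect) = 1853/10000 ≈ 18.53%


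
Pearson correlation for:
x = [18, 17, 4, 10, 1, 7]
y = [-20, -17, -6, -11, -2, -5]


n=6, Σx=57, Σy=-61, Σxy=-820, Σx²=779, Σy²=875
r = (6×(-820) - 57×(-61))/√((6×779 - 57²)(6×875 - (-61)²))
= -1443/√(1425×1529) = -1443/√2178825 ≈ -1443/1476.0843 ≈ -0.9776

r ≈ -0.9776


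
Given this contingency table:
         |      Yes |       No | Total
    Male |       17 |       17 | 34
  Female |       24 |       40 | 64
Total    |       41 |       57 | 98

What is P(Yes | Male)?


P(Yes | Male) = 17/(17+17) = 17/34 = 1/2

P(Yes|Male) = 1/2 ≈ 50.00%


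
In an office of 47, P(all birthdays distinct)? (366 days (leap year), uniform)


P(all different) = Π(366-i)/366 for i=0..46
= (366/366)×(365/366)×...×(320/366)
= 0.045628

P ≈ 0.0456 ≈ 4.56%


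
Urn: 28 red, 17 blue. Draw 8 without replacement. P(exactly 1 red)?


Hypergeometric: C(28,1)×C(17,7)/C(45,8)
= 28×19448/215553195 = 3808/1507365

P(X=1) = 3808/1507365 ≈ 0.25%


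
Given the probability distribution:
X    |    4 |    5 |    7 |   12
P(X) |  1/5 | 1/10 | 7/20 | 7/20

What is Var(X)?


E[X] = 159/20
E[X²] = 293/4
Var(X) = E[X²] - (E[X])² = 293/4 - 25281/400 = 4019/400

Var(X) = 4019/400 ≈ 10.0475


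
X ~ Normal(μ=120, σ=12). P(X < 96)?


z = (96-120)/12 = -2.0
P(Z < -2.0) = 0.0228

P(X < 96) ≈ 0.0228


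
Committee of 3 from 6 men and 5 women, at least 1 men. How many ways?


Count by #men:
  1M,2W: C(6,1)×C(5,2)=60
  2M,1W: C(6,2)×C(5,1)=75
  3M,0W: C(6,3)×C(5,0)=20
Total = 155

155


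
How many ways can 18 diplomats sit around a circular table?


Circular arrangements of 18 distinct objects: fix one position to break rotational symmetry.
(n-1)! = 17! = 355687428096000

355687428096000


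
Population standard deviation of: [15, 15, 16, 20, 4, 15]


Mean = 85/6
  (15-85/6)²=25/36
  (15-85/6)²=25/36
  (16-85/6)²=121/36
  (20-85/6)²=1225/36
  (4-85/6)²=3721/36
  (15-85/6)²=25/36
Σ(x-μ)² = 857/6
σ² = (857/6)/6 = 857/36

σ = √(857/36) ≈ 4.8791


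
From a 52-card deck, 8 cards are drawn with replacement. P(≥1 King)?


P(not a King) = 48/52 = 12/13
P(none in 8 draws) = (12/13)^8 = 429981696/815730721
P(≥1 King) = 1 - 429981696/815730721 = 385749025/815730721

P = 385749025/815730721 ≈ 47.29%


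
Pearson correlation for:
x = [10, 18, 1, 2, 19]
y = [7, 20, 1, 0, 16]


n=5, Σx=50, Σy=44, Σxy=735, Σx²=790, Σy²=706
r = (5×735 - 50×44)/√((5×790 - 50²)(5×706 - 44²))
= 1475/√(1450×1594) = 1475/√2311300 ≈ 1475/1520.2960 ≈ 0.9702

r ≈ 0.9702


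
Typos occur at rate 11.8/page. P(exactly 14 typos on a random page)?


Poisson(λ=11.8): P(X=14) = e^(-λ)×λ^k/k!
= e^(-11.8) × 11.8^14 / 14!
≈ 7.504557915e-06 × 1.01472439712e+15 / 87178291200 ≈ 0.087350

P(X=14) ≈ 0.087350 ≈ 8.74%


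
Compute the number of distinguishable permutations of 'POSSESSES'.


Letters: 9, freq: {'P': 1, 'O': 1, 'S': 5, 'E': 2}
9!/(1!×1!×5!×2!) = 362880/240 = 1512

1512


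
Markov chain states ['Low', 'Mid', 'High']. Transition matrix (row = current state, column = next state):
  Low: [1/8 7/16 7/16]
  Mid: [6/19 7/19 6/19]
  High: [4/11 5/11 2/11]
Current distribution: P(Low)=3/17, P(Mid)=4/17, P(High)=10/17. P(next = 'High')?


P(next=High) = Σᵢ P(now=i)×P(i→High)
= 3/17×7/16 + 4/17×6/19 + 10/17×2/11
= 21/272 + 24/323 + 20/187 = 14693/56848

P = 14693/56848 ≈ 0.2585


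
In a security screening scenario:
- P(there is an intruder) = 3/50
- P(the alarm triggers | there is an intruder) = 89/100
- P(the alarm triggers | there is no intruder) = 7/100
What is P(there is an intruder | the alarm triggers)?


Using Bayes' theorem:
P(A|B) = P(B|A)·P(A) / P(B)

P(the alarm triggers) = 89/100 × 3/50 + 7/100 × 47/50
= 267/5000 + 329/5000 = 149/1250

P(there is an intruder|the alarm triggers) = (267/5000) / (149/1250) = 267/596

P(there is an intruder|the alarm triggers) = 267/596 ≈ 44.80%


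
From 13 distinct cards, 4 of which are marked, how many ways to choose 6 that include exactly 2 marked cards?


Choose 2 of the 4 marked cards and 4 of the other 9 cards:
C(4,2)×C(9,4) = 6×126 = 756

756


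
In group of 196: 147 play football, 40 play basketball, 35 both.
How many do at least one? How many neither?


|A∪B| = 147+40-35 = 152
Neither = 196-152 = 44

At least one: 152; Neither: 44


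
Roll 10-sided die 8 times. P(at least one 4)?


P(no 4)^8 = (9/10)^8 = 43046721/100000000
P(≥1) = 1 - 43046721/100000000 = 56953279/100000000

P = 56953279/100000000 ≈ 56.95%


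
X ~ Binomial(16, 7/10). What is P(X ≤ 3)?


P(X ≤ 3) = Σ P(X=i) for i=0..3
P(X=0) = 43046721/10000000000000000
P(X=1) = 100442349/625000000000000
P(X=2) = 703096443/250000000000000
P(X=3) = 3827969523/125000000000000
Sum = 67202308773/2000000000000000

P(X ≤ 3) = 67202308773/2000000000000000 ≈ 0.00%


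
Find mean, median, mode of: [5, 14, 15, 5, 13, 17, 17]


Sorted: [5, 5, 13, 14, 15, 17, 17]
Mean = 86/7
Median = 14
Freq: {5: 2, 14: 1, 15: 1, 13: 1, 17: 2}
Mode: [5, 17]

Mean=86/7, Median=14, Mode=[5, 17]


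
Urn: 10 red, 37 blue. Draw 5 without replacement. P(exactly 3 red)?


Hypergeometric: C(10,3)×C(37,2)/C(47,5)
= 120×666/1533939 = 26640/511313

P(X=3) = 26640/511313 ≈ 5.21%


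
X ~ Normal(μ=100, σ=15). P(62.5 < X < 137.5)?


z₁=(62.5-100)/15=-2.5, z₂=(137.5-100)/15=2.5
P = Φ(2.5) - Φ(-2.5) = 0.993790 - 0.006210 = 0.987580 ≈ 0.9876

P(62.5 < X < 137.5) ≈ 0.9876


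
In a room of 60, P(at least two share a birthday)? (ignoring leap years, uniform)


P(all different) = Π(365-i)/365 for i=0..59
= 0.005877
P(match) = 1 - 0.005877 = 0.994123

P ≈ 0.9941 ≈ 99.41%


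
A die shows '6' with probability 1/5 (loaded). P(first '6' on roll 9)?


Geometric: P(X=9) = (1-p)^(k-1)×p = (4/5)^8×1/5 = 65536/1953125

P(X=9) = 65536/1953125 ≈ 3.36%


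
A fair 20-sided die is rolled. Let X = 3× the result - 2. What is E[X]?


E[die] = (1+20)/2 = 21/2
E[X] = 3×21/2 - 2 = 59/2

E[X] = 59/2


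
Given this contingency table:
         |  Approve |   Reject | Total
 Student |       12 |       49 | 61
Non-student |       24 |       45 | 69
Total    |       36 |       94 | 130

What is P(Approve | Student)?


P(Approve | Student) = 12/(12+49) = 12/61

P(Approve|Student) = 12/61 ≈ 19.67%


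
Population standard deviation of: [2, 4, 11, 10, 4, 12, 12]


Mean = 55/7
  (2-55/7)²=1681/49
  (4-55/7)²=729/49
  (11-55/7)²=484/49
  (10-55/7)²=225/49
  (4-55/7)²=729/49
  (12-55/7)²=841/49
  (12-55/7)²=841/49
Σ(x-μ)² = 790/7
σ² = (790/7)/7 = 790/49

σ = √(790/49) ≈ 4.0153


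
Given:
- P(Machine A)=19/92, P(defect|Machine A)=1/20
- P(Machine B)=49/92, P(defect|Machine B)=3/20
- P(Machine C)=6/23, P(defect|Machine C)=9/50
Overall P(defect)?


P(B) = Σ P(B|Aᵢ)×P(Aᵢ)
  1/20×19/92 = 19/1840
  3/20×49/92 = 147/1840
  9/50×6/23 = 27/575
Sum = 631/4600

P(defect) = 631/4600 ≈ 13.72%


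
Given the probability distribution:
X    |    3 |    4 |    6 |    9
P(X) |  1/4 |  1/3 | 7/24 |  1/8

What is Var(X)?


E[X] = 119/24
E[X²] = 677/24
Var(X) = E[X²] - (E[X])² = 677/24 - 14161/576 = 2087/576

Var(X) = 2087/576 ≈ 3.6233


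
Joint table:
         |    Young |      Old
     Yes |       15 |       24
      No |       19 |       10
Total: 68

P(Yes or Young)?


P(Yes∨Young) = P(Yes) + P(Young) - P(Yes∧Young)
= (39 + 34 - 15)/68 = 58/68 = 29/34

P = 29/34 ≈ 85.29%


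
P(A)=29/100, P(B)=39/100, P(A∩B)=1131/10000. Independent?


P(A)×P(B) = 1131/10000
P(A∩B) = 1131/10000
Equal ✓ → Independent

Yes, independent


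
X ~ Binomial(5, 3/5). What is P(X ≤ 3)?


P(X ≤ 3) = Σ P(X=i) for i=0..3
P(X=0) = 32/3125
P(X=1) = 48/625
P(X=2) = 144/625
P(X=3) = 216/625
Sum = 2072/3125

P(X ≤ 3) = 2072/3125 ≈ 66.30%


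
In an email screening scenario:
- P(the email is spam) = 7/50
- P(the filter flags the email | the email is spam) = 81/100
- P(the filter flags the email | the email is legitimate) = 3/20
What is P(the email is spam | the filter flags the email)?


Using Bayes' theorem:
P(A|B) = P(B|A)·P(A) / P(B)

P(the filter flags the email) = 81/100 × 7/50 + 3/20 × 43/50
= 567/5000 + 129/1000 = 303/1250

P(the email is spam|the filter flags the email) = (567/5000) / (303/1250) = 189/404

P(the email is spam|the filter flags the email) = 189/404 ≈ 46.78%


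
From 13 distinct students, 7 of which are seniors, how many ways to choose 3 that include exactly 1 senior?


Choose 1 of the 7 seniors and 2 of the other 6 students:
C(7,1)×C(6,2) = 7×15 = 105

105


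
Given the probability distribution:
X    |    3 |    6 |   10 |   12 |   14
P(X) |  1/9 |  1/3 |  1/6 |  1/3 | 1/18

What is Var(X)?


E[X] = 79/9
E[X²] = 797/9
Var(X) = E[X²] - (E[X])² = 797/9 - 6241/81 = 932/81

Var(X) = 932/81 ≈ 11.5062


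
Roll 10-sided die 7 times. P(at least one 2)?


P(no 2)^7 = (9/10)^7 = 4782969/10000000
P(≥1) = 1 - 4782969/10000000 = 5217031/10000000

P = 5217031/10000000 ≈ 52.17%


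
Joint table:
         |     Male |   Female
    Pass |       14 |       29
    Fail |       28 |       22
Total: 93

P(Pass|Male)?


P(Pass|Male) = 14/(14+28) = 14/42 = 1/3

P = 1/3 ≈ 33.33%


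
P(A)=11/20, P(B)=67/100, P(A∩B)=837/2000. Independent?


P(A)×P(B) = 737/2000
P(A∩B) = 837/2000
Not equal → NOT independent

No, not independent


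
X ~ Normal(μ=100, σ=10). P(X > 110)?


z = (110-100)/10 = 1.0
P(X > 110) = 1 - P(Z ≤ 1.0) = 1 - 0.8413 = 0.1587

P(X > 110) ≈ 0.1587


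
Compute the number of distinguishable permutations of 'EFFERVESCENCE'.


Letters: 13, freq: {'E': 5, 'F': 2, 'R': 1, 'V': 1, 'S': 1, 'C': 2, 'N': 1}
13!/(5!×2!×1!×1!×1!×2!×1!) = 6227020800/480 = 12972960

12972960


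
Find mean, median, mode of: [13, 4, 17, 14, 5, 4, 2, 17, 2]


Sorted: [2, 2, 4, 4, 5, 13, 14, 17, 17]
Mean = 78/9 = 26/3
Median = 5
Freq: {13: 1, 4: 2, 17: 2, 14: 1, 5: 1, 2: 2}
Mode: [2, 4, 17]

Mean=26/3, Median=5, Mode=[2, 4, 17]


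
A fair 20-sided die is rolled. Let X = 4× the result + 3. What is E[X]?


E[die] = (1+20)/2 = 21/2
E[X] = 4×21/2 + 3 = 45

E[X] = 45


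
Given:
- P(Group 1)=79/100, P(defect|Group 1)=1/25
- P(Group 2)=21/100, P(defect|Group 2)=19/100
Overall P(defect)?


P(B) = Σ P(B|Aᵢ)×P(Aᵢ)
  1/25×79/100 = 79/2500
  19/100×21/100 = 399/10000
Sum = 143/2000

P(defect) = 143/2000 ≈ 7.15%


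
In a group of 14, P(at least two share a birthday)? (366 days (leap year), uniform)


P(all different) = Π(366-i)/366 for i=0..13
= 0.777440
P(match) = 1 - 0.777440 = 0.222560

P ≈ 0.2226 ≈ 22.26%


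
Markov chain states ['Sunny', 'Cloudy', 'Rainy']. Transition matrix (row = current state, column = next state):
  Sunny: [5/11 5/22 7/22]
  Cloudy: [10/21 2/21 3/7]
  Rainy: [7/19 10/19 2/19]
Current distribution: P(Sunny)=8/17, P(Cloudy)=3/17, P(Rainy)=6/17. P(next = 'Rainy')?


P(next=Rainy) = Σᵢ P(now=i)×P(i→Rainy)
= 8/17×7/22 + 3/17×3/7 + 6/17×2/19
= 28/187 + 9/119 + 12/323 = 6529/24871

P = 6529/24871 ≈ 0.2625


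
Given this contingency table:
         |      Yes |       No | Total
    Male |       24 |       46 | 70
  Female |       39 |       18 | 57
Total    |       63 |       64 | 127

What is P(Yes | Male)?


P(Yes | Male) = 24/(24+46) = 24/70 = 12/35

P(Yes|Male) = 12/35 ≈ 34.29%


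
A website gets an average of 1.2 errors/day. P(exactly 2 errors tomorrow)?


Poisson(λ=1.2): P(X=2) = e^(-λ)×λ^k/k!
= e^(-1.2) × 1.2^2 / 2!
≈ 0.3011942119 × 1.44 / 2 ≈ 0.216860

P(X=2) ≈ 0.216860 ≈ 21.69%


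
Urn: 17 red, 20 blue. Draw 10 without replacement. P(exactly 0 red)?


Hypergeometric: C(17,0)×C(20,10)/C(37,10)
= 1×184756/348330136 = 247/465682

P(X=0) = 247/465682 ≈ 0.05%


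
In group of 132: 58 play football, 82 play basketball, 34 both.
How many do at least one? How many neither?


|A∪B| = 58+82-34 = 106
Neither = 132-106 = 26

At least one: 106; Neither: 26


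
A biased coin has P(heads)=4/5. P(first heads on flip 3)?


Geometric: P(X=3) = (1-p)^(k-1)×p = (1/5)^2×4/5 = 4/125

P(X=3) = 4/125 ≈ 3.20%


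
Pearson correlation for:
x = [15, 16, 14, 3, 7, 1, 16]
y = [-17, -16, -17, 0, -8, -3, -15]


n=7, Σx=72, Σy=-76, Σxy=-1048, Σx²=992, Σy²=1132
r = (7×(-1048) - 72×(-76))/√((7×992 - 72²)(7×1132 - (-76)²))
= -1864/√(1760×2148) = -1864/√3780480 ≈ -1864/1944.3456 ≈ -0.9587

r ≈ -0.9587


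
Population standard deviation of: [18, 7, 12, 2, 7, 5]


Mean = 51/6 = 17/2
  (18-17/2)²=361/4
  (7-17/2)²=9/4
  (12-17/2)²=49/4
  (2-17/2)²=169/4
  (7-17/2)²=9/4
  (5-17/2)²=49/4
Σ(x-μ)² = 323/2
σ² = (323/2)/6 = 323/12

σ = √(323/12) ≈ 5.1881


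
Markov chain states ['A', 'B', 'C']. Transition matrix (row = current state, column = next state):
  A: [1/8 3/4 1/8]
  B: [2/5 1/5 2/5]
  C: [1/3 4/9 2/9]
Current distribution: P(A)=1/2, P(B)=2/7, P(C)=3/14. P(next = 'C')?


P(next=C) = Σᵢ P(now=i)×P(i→C)
= 1/2×1/8 + 2/7×2/5 + 3/14×2/9
= 1/16 + 4/35 + 1/21 = 377/1680

P = 377/1680 ≈ 0.2244


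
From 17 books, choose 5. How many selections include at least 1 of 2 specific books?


Complement: C(17,5) - C(15,5) = 6188 - 3003 = 3185

3185


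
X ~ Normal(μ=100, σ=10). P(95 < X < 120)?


z₁=(95-100)/10=-0.5, z₂=(120-100)/10=2.0
P = Φ(2.0) - Φ(-0.5) = 0.977250 - 0.308538 = 0.668712 ≈ 0.6687

P(95 < X < 120) ≈ 0.6687


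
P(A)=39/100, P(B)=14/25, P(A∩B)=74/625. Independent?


P(A)×P(B) = 273/1250
P(A∩B) = 74/625
Not equal → NOT independent

No, not independent


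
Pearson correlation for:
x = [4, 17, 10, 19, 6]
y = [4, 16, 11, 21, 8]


n=5, Σx=56, Σy=60, Σxy=845, Σx²=802, Σy²=898
r = (5×845 - 56×60)/√((5×802 - 56²)(5×898 - 60²))
= 865/√(874×890) = 865/√777860 ≈ 865/881.9637 ≈ 0.9808

r ≈ 0.9808


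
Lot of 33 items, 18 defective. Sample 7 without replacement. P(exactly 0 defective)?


Hypergeometric: C(18,0)×C(15,7)/C(33,7)
= 1×6435/4272048 = 65/43152

P(X=0) = 65/43152 ≈ 0.15%


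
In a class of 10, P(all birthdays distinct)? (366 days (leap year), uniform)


P(all different) = Π(366-i)/366 for i=0..9
= (366/366)×(365/366)×...×(357/366)
= 0.883355

P ≈ 0.8834 ≈ 88.34%


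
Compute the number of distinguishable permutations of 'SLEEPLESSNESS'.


Letters: 13, freq: {'S': 5, 'L': 2, 'E': 4, 'P': 1, 'N': 1}
13!/(5!×2!×4!×1!×1!) = 6227020800/5760 = 1081080

1081080


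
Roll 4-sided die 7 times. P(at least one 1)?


P(no 1)^7 = (3/4)^7 = 2187/16384
P(≥1) = 1 - 2187/16384 = 14197/16384

P = 14197/16384 ≈ 86.65%


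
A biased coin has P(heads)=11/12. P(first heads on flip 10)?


Geometric: P(X=10) = (1-p)^(k-1)×p = (1/12)^9×11/12 = 11/61917364224

P(X=10) = 11/61917364224 ≈ 0.00%


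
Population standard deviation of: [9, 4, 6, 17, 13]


Mean = 49/5
  (9-49/5)²=16/25
  (4-49/5)²=841/25
  (6-49/5)²=361/25
  (17-49/5)²=1296/25
  (13-49/5)²=256/25
Σ(x-μ)² = 554/5
σ² = (554/5)/5 = 554/25

σ = √(554/25) ≈ 4.7074


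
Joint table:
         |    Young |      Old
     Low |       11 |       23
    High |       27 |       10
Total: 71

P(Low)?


P(Low) = (11+23)/71 = 34/71

P(Low) = 34/71 ≈ 47.89%


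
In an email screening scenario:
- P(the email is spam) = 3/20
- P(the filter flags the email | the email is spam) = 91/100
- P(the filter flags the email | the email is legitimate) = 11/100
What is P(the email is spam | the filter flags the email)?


Using Bayes' theorem:
P(A|B) = P(B|A)·P(A) / P(B)

P(the filter flags the email) = 91/100 × 3/20 + 11/100 × 17/20
= 273/2000 + 187/2000 = 23/100

P(the email is spam|the filter flags the email) = (273/2000) / (23/100) = 273/460

P(the email is spam|the filter flags the email) = 273/460 ≈ 59.35%


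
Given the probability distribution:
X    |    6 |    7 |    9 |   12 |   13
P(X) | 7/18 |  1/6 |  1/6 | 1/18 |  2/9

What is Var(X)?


E[X] = 77/9
E[X²] = 731/9
Var(X) = E[X²] - (E[X])² = 731/9 - 5929/81 = 650/81

Var(X) = 650/81 ≈ 8.0247


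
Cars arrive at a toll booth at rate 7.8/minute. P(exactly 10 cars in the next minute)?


Poisson(λ=7.8): P(X=10) = e^(-λ)×λ^k/k!
= e^(-7.8) × 7.8^10 / 10!
≈ 0.000409734979 × 833577583.124 / 3628800 ≈ 0.094121

P(X=10) ≈ 0.094121 ≈ 9.41%


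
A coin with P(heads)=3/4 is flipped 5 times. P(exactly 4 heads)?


Binomial: P(X=4) = C(5,4)×p^4×(1-p)^1
= 5 × 81/256 × 1/4 = 405/1024

P(X=4) = 405/1024 ≈ 39.55%


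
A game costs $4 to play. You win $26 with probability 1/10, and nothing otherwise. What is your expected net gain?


E[gain] = (26-4)×1/10 + (-4)×9/10
= 11/5 - 18/5 = -7/5

Expected net gain = $-7/5 ≈ $-1.40


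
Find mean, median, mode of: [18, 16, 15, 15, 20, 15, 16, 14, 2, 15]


Sorted: [2, 14, 15, 15, 15, 15, 16, 16, 18, 20]
Mean = 146/10 = 73/5
Median = 15
Freq: {18: 1, 16: 2, 15: 4, 20: 1, 14: 1, 2: 1}
Mode: [15]

Mean=73/5, Median=15, Mode=15


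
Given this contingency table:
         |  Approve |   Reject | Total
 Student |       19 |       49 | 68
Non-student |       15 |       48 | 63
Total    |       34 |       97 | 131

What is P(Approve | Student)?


P(Approve | Student) = 19/(19+49) = 19/68

P(Approve|Student) = 19/68 ≈ 27.94%


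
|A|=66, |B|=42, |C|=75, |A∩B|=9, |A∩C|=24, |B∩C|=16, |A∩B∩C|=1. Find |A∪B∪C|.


|A∪B∪C| = 66+42+75-9-24-16+1 = 135

|A∪B∪C| = 135


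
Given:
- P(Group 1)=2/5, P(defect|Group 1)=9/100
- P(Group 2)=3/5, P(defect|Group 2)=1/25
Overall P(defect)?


P(B) = Σ P(B|Aᵢ)×P(Aᵢ)
  9/100×2/5 = 9/250
  1/25×3/5 = 3/125
Sum = 3/50

P(defect) = 3/50 ≈ 6.00%


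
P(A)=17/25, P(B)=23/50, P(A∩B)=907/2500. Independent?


P(A)×P(B) = 391/1250
P(A∩B) = 907/2500
Not equal → NOT independent

No, not independent


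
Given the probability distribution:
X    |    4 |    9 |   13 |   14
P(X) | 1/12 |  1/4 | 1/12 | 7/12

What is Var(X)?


E[X] = 71/6
E[X²] = 150
Var(X) = E[X²] - (E[X])² = 150 - 5041/36 = 359/36

Var(X) = 359/36 ≈ 9.9722


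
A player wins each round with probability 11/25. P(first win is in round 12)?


Geometric: P(X=12) = (1-p)^(k-1)×p = (14/25)^11×11/25 = 44545216866304/59604644775390625

P(X=12) = 44545216866304/59604644775390625 ≈ 0.07%


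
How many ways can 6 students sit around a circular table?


Circular arrangements of 6 distinct objects: fix one position to break rotational symmetry.
(n-1)! = 5! = 120

120


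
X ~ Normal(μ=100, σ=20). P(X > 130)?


z = (130-100)/20 = 1.5
P(X > 130) = 1 - P(Z ≤ 1.5) = 1 - 0.9332 = 0.0668

P(X > 130) ≈ 0.0668


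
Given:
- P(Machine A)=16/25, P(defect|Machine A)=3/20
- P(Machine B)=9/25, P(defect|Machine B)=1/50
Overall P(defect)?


P(B) = Σ P(B|Aᵢ)×P(Aᵢ)
  3/20×16/25 = 12/125
  1/50×9/25 = 9/1250
Sum = 129/1250

P(defect) = 129/1250 ≈ 10.32%


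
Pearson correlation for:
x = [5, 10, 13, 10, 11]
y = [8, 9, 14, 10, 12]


n=5, Σx=49, Σy=53, Σxy=544, Σx²=515, Σy²=585
r = (5×544 - 49×53)/√((5×515 - 49²)(5×585 - 53²))
= 123/√(174×116) = 123/√20184 ≈ 123/142.0704 ≈ 0.8658

r ≈ 0.8658


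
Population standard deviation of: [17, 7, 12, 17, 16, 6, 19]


Mean = 94/7
  (17-94/7)²=625/49
  (7-94/7)²=2025/49
  (12-94/7)²=100/49
  (17-94/7)²=625/49
  (16-94/7)²=324/49
  (6-94/7)²=2704/49
  (19-94/7)²=1521/49
Σ(x-μ)² = 1132/7
σ² = (1132/7)/7 = 1132/49

σ = √(1132/49) ≈ 4.8065


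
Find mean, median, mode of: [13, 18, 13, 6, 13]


Sorted: [6, 13, 13, 13, 18]
Mean = 63/5
Median = 13
Freq: {13: 3, 18: 1, 6: 1}
Mode: [13]

Mean=63/5, Median=13, Mode=13


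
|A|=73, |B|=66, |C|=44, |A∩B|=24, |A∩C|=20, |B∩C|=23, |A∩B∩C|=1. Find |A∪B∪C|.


|A∪B∪C| = 73+66+44-24-20-23+1 = 117

|A∪B∪C| = 117


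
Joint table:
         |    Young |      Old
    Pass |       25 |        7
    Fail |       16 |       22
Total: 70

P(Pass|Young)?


P(Pass|Young) = 25/(25+16) = 25/41

P = 25/41 ≈ 60.98%


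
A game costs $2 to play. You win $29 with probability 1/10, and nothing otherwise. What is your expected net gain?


E[gain] = (29-2)×1/10 + (-2)×9/10
= 27/10 - 9/5 = 9/10

Expected net gain = $9/10 ≈ $0.90
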